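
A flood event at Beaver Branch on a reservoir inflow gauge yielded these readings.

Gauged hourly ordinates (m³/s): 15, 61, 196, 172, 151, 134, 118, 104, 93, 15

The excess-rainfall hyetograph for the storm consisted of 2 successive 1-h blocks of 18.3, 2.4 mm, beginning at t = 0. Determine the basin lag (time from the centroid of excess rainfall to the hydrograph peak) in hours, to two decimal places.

t_L ≈ 1.38 h

Centroid of excess rainfall: t_c = Σ P_i·t̄_i / ΣP_i = 0.6159 h (block centres at 0.5, 1.5 h).
Hydrograph peak occurs at t = 2 h, so basin lag t_L = 2 − 0.6159 = 1.38 h.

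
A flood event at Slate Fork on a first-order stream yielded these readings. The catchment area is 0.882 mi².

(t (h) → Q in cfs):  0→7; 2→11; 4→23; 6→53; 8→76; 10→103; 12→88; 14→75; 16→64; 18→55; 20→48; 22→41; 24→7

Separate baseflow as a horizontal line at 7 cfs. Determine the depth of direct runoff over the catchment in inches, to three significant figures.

d ≈ 1.97 in

Direct runoff: 0.0, 4.0, 16.0, 46.0, 69.0, 96.0, 81.0, 68.0, 57.0, 48.0, 41.0, 34.0, 0.0 cfs; ΣQ_DR = 560.0 cfs.
V = ΣQ_DR · Δt = 560.0 × 7200 s = 4.032 × 10^6 ft³.
Over A = 0.882 mi², depth = V / A = 1.97 in.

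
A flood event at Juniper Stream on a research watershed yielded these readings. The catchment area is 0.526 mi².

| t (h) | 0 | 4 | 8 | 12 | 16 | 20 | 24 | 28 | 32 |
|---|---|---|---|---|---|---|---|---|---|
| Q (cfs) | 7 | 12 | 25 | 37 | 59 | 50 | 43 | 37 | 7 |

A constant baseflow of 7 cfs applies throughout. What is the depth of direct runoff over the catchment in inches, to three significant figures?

Direct runoff: 0.0, 5.0, 18.0, 30.0, 52.0, 43.0, 36.0, 30.0, 0.0 cfs; ΣQ_DR = 214.0 cfs.
V = ΣQ_DR · Δt = 214.0 × 14400 s = 3.082 × 10^6 ft³.
Over A = 0.526 mi², depth = V / A = 2.52 in.

d ≈ 2.52 in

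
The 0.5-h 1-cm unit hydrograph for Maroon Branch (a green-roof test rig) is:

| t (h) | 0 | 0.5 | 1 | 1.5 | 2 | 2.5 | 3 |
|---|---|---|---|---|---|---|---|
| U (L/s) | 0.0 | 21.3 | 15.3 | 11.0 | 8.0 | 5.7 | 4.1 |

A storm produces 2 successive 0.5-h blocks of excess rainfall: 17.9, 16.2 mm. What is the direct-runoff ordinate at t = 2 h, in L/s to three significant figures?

Q ≈ 32.1 L/s

By discrete convolution, Q_j = Σ (P_i / 10 mm) · U_{j−i}.
At t = 2 h (j=4): Q = (17.9/10)·8.0 + (16.2/10)·11.0 = 32.1 L/s.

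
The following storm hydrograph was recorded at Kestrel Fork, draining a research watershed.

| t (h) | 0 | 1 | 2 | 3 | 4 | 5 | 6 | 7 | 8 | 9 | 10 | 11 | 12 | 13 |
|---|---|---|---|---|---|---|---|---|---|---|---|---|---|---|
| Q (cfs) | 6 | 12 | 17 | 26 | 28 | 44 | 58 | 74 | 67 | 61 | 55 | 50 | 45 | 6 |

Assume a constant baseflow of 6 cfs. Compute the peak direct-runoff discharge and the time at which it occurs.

Q_p = 68.0 cfs at t = 7 h

Subtracting baseflow gives direct-runoff ordinates: 0.0, 6.0, 11.0, 20.0, 22.0, 38.0, 52.0, 68.0, 61.0, 55.0, 49.0, 44.0, 39.0, 0.0 cfs.
The maximum is 68.0 cfs, occurring at the reading for t = 7 h.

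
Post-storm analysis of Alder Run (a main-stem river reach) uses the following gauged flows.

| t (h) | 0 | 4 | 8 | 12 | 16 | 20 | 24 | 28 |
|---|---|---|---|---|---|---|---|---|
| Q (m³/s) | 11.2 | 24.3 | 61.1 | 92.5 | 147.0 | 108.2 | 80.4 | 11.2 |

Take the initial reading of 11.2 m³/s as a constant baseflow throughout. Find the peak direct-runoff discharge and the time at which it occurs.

Q_p = 135.8 m³/s at t = 16 h

Subtracting baseflow gives direct-runoff ordinates: 0.0, 13.1, 49.9, 81.3, 135.8, 97.0, 69.2, 0.0 m³/s.
The maximum is 135.8 m³/s, occurring at the reading for t = 16 h.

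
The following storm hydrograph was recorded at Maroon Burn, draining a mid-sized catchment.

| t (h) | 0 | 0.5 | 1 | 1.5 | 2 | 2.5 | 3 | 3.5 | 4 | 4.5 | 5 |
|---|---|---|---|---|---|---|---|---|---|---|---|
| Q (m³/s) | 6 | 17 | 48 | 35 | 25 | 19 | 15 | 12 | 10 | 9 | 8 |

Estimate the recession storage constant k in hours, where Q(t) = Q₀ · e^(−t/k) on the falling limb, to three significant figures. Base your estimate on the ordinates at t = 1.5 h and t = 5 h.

On the falling limb, Q drops from 35 to 8 m³/s between t = 1.5 h and t = 5 h (Δt = 3.5 h).
k = −Δt / ln(Q₂/Q₁) = −3.5 / ln(8/35) = 2.37 h.

k ≈ 2.37 h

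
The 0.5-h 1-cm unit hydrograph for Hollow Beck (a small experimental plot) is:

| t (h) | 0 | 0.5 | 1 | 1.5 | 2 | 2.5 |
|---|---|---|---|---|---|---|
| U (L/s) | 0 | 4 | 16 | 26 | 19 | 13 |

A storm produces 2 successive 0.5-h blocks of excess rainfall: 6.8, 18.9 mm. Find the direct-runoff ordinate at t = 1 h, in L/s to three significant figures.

Q ≈ 18.4 L/s

By discrete convolution, Q_j = Σ (P_i / 10 mm) · U_{j−i}.
At t = 1 h (j=2): Q = (6.8/10)·16 + (18.9/10)·4 = 18.4 L/s.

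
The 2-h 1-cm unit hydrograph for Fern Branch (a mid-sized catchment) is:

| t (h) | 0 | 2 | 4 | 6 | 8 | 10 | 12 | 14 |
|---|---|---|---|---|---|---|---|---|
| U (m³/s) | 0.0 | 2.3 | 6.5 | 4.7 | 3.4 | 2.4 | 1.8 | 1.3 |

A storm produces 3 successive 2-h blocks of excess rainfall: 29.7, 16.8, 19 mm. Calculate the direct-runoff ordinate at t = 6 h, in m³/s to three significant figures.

By discrete convolution, Q_j = Σ (P_i / 10 mm) · U_{j−i}.
At t = 6 h (j=3): Q = (29.7/10)·4.7 + (16.8/10)·6.5 + (19/10)·2.3 = 29.2 m³/s.

Q ≈ 29.2 m³/s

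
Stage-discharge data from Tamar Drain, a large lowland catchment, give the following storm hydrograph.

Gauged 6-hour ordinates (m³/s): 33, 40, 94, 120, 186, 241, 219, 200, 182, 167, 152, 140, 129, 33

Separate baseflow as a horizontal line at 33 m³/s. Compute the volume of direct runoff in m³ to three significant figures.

Direct-runoff ordinates (Q − Q_b): 0.0, 7.0, 61.0, 87.0, 153.0, 208.0, 186.0, 167.0, 149.0, 134.0, 119.0, 107.0, 96.0, 0.0 m³/s.
ΣQ_DR = 1474 m³/s.
With Δt = 6 h = 21600 s, V = ΣQ_DR · Δt = 1474 × 21600 = 3.18 × 10^7 m³.

V ≈ 3.18 × 10^7 m³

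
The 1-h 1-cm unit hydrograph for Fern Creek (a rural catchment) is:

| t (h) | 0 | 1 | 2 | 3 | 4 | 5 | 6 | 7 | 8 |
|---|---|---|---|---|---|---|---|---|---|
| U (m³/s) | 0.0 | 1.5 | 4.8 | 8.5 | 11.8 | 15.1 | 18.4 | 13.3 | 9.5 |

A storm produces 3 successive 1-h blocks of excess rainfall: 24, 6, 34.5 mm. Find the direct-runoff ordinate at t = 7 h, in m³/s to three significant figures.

Q ≈ 95.1 m³/s

By discrete convolution, Q_j = Σ (P_i / 10 mm) · U_{j−i}.
At t = 7 h (j=7): Q = (24/10)·13.3 + (6/10)·18.4 + (34.5/10)·15.1 = 95.1 m³/s.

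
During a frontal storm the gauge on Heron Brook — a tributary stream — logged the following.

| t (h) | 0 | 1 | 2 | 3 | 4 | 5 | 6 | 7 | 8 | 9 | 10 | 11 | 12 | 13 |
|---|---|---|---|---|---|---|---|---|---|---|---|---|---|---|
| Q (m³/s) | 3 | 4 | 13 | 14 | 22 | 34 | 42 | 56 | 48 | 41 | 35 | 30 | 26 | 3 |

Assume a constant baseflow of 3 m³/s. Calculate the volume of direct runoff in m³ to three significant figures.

V ≈ 1.18 × 10^6 m³

Direct-runoff ordinates (Q − Q_b): 0.0, 1.0, 10.0, 11.0, 19.0, 31.0, 39.0, 53.0, 45.0, 38.0, 32.0, 27.0, 23.0, 0.0 m³/s.
ΣQ_DR = 329.0 m³/s.
With Δt = 1 h = 3600 s, V = ΣQ_DR · Δt = 329.0 × 3600 = 1.18 × 10^6 m³.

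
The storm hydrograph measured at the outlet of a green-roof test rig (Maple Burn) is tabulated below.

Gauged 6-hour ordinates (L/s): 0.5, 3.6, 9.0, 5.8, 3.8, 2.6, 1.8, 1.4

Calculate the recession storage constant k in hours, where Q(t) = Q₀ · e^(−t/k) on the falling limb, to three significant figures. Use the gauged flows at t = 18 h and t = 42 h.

On the falling limb, Q drops from 5.8 to 1.4 L/s between t = 18 h and t = 42 h (Δt = 24 h).
k = −Δt / ln(Q₂/Q₁) = −24 / ln(1.4/5.8) = 16.9 h.

k ≈ 16.9 h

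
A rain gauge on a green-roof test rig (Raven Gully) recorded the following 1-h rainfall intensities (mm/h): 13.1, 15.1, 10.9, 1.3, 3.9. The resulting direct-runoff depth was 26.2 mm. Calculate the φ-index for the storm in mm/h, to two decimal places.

Only the 3 blocks with intensity above φ contribute runoff: 13.1, 15.1, 10.9 mm/h.
Σ(I−φ)·Δt = d  ⇒  (13.1+15.1+10.9 − 3φ)·1 = 26.2
φ = (39.10 − 26.2/1) / 3 = 4.30 mm/h.

φ ≈ 4.30 mm/h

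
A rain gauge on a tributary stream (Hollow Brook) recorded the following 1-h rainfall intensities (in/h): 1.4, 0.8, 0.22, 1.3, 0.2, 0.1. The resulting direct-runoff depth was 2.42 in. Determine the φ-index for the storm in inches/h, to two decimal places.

Only the 3 blocks with intensity above φ contribute runoff: 1.4, 0.8, 1.3 in/h.
Σ(I−φ)·Δt = d  ⇒  (1.4+0.8+1.3 − 3φ)·1 = 2.42
φ = (3.500 − 2.42/1) / 3 = 0.36 in/h.

φ ≈ 0.36 in/h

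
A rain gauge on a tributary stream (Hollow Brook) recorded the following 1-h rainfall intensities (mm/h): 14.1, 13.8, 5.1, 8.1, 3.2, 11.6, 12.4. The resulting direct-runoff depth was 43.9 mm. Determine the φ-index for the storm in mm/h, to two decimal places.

Only the 6 blocks with intensity above φ contribute runoff: 14.1, 13.8, 5.1, 8.1, 11.6, 12.4 mm/h.
Σ(I−φ)·Δt = d  ⇒  (14.1+13.8+5.1+8.1+11.6+12.4 − 6φ)·1 = 43.9
φ = (65.10 − 43.9/1) / 6 = 3.53 mm/h.

φ ≈ 3.53 mm/h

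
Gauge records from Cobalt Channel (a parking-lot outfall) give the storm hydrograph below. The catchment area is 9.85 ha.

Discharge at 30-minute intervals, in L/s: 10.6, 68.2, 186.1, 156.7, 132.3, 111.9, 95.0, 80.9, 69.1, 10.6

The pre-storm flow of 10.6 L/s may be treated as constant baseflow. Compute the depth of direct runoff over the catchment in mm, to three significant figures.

d ≈ 14.9 mm

Direct runoff: 0.0, 57.6, 175.5, 146.1, 121.7, 101.3, 84.4, 70.3, 58.5, 0.0 L/s; ΣQ_DR = 815.4 L/s.
V = ΣQ_DR · Δt = 815.4 × 1800 s = 1.468 × 10^6 L.
Over A = 9.85 ha, depth = V / A = 14.9 mm.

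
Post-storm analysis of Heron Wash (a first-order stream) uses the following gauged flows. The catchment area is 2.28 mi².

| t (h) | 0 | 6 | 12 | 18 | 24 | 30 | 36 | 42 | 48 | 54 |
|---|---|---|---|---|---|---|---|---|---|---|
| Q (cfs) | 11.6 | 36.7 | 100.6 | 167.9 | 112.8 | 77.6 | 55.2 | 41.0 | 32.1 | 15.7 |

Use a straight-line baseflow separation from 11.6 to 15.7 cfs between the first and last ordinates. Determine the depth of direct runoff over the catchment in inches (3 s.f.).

Direct runoff: 0.00, 24.64, 88.09, 154.93, 99.38, 63.72, 40.87, 26.21, 16.86, 0.00 cfs; ΣQ_DR = 514.7 cfs.
V = ΣQ_DR · Δt = 514.7 × 21600 s = 1.112 × 10^7 ft³.
Over A = 2.28 mi², depth = V / A = 2.10 in.

d ≈ 2.10 in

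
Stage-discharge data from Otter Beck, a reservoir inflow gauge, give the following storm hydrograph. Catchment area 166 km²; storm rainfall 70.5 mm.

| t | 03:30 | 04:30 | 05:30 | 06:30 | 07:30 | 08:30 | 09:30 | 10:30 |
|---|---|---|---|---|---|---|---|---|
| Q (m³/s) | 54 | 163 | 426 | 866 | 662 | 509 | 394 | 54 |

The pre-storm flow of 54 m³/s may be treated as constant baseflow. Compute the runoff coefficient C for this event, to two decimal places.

C ≈ 0.83

ΣQ_DR = 2696 m³/s; V = ΣQ_DR·Δt = 9.706 × 10^6 m³.
Runoff depth d = V / A = 58.47 mm.
C = d / P = 58.47 / 70.5 = 0.83.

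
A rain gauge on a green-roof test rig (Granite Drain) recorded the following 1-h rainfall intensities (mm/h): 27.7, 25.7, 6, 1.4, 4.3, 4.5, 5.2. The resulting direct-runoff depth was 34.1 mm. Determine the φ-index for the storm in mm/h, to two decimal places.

Only the 2 blocks with intensity above φ contribute runoff: 27.7, 25.7 mm/h.
Σ(I−φ)·Δt = d  ⇒  (27.7+25.7 − 2φ)·1 = 34.1
φ = (53.40 − 34.1/1) / 2 = 9.65 mm/h.

φ ≈ 9.65 mm/h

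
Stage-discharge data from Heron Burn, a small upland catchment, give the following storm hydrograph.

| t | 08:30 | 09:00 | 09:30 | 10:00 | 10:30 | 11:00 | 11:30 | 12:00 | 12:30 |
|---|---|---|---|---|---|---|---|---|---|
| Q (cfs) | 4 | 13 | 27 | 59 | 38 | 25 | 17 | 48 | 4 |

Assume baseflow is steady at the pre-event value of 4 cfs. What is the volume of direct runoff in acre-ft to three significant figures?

V ≈ 8.22 acre-ft

Direct-runoff ordinates (Q − Q_b): 0.0, 9.0, 23.0, 55.0, 34.0, 21.0, 13.0, 44.0, 0.0 cfs.
ΣQ_DR = 199.0 cfs.
With Δt = 0.5 h = 1800 s, V = ΣQ_DR · Δt = 199.0 × 1800 = 3.58 × 10^5 ft³ = 8.22 acre-ft.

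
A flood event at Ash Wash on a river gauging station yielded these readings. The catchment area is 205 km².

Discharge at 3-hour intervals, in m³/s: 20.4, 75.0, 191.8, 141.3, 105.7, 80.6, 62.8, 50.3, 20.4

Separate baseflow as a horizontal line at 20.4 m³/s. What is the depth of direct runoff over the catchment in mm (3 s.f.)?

Direct runoff: 0.0, 54.6, 171.4, 120.9, 85.3, 60.2, 42.4, 29.9, 0.0 m³/s; ΣQ_DR = 564.7 m³/s.
V = ΣQ_DR · Δt = 564.7 × 10800 s = 6.099 × 10^6 m³.
Over A = 205 km², depth = V / A = 29.8 mm.

d ≈ 29.8 mm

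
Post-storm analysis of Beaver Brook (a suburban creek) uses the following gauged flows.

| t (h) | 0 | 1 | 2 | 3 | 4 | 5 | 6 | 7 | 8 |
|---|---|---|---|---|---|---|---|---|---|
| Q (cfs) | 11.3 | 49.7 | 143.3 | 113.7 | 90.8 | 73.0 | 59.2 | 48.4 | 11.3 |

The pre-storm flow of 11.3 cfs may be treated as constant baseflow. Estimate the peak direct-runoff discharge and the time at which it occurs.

Subtracting baseflow gives direct-runoff ordinates: 0.0, 38.4, 132.0, 102.4, 79.5, 61.7, 47.9, 37.1, 0.0 cfs.
The maximum is 132.0 cfs, occurring at the reading for t = 2 h.

Q_p = 132.0 cfs at t = 2 h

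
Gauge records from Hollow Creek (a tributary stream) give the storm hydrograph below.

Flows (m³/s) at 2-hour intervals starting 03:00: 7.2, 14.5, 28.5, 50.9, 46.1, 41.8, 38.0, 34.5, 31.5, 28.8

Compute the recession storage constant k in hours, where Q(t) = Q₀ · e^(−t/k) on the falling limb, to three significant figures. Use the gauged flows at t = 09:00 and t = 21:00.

k ≈ 21.1 h

On the falling limb, Q drops from 50.9 to 28.8 m³/s between t = 09:00 and t = 21:00 (Δt = 12 h).
k = −Δt / ln(Q₂/Q₁) = −12 / ln(28.8/50.9) = 21.1 h.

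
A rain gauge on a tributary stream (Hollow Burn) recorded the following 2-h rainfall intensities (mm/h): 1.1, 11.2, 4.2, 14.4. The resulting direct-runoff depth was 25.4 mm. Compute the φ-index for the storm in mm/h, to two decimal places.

φ ≈ 6.45 mm/h

Only the 2 blocks with intensity above φ contribute runoff: 11.2, 14.4 mm/h.
Σ(I−φ)·Δt = d  ⇒  (11.2+14.4 − 2φ)·2 = 25.4
φ = (25.60 − 25.4/2) / 2 = 6.45 mm/h.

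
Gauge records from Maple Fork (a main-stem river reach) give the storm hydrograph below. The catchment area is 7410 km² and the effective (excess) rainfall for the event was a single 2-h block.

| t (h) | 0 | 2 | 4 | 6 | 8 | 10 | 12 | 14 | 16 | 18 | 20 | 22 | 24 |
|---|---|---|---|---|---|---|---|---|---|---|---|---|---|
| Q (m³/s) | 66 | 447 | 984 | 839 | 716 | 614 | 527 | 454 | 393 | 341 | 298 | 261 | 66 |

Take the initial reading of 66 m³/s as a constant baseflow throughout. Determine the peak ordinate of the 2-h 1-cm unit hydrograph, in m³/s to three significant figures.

U_p ≈ 1840 m³/s

Direct runoff: 0.0, 381.0, 918.0, 773.0, 650.0, 548.0, 461.0, 388.0, 327.0, 275.0, 232.0, 195.0, 0.0 m³/s; ΣQ_DR = 5148 m³/s, peak = 918.0 m³/s.
Runoff depth d = ΣQ_DR·Δt / A = 5148 × 7200 / (7410 km²) = 5.002 mm.
The 1-cm UH is the DRH scaled by (10 mm)/d, so U_p = 918.0 × 10/5.002 = 1840 m³/s.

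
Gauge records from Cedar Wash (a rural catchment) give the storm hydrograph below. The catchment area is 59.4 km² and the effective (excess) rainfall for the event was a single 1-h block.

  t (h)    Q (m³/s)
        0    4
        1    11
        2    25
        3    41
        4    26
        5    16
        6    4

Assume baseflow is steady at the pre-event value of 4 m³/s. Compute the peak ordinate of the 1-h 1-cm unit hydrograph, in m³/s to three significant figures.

Direct runoff: 0.0, 7.0, 21.0, 37.0, 22.0, 12.0, 0.0 m³/s; ΣQ_DR = 99.00 m³/s, peak = 37.0 m³/s.
Runoff depth d = ΣQ_DR·Δt / A = 99.00 × 3600 / (59.4 km²) = 6.000 mm.
The 1-cm UH is the DRH scaled by (10 mm)/d, so U_p = 37.0 × 10/6.000 = 61.7 m³/s.

U_p ≈ 61.7 m³/s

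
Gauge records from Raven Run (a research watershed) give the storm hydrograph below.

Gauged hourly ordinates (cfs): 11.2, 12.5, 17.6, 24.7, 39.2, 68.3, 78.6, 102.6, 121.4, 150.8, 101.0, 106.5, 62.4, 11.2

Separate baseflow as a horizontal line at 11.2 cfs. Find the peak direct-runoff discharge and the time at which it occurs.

Q_p = 139.6 cfs at t = 9 h

Subtracting baseflow gives direct-runoff ordinates: 0.0, 1.3, 6.4, 13.5, 28.0, 57.1, 67.4, 91.4, 110.2, 139.6, 89.8, 95.3, 51.2, 0.0 cfs.
The maximum is 139.6 cfs, occurring at the reading for t = 9 h.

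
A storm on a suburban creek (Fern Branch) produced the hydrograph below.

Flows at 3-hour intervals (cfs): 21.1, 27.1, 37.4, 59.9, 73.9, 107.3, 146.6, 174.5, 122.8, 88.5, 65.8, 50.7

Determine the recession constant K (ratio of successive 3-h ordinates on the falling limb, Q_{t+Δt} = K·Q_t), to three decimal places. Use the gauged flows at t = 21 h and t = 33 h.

Using the recession-limb readings at t = 21 h and t = 33 h: Q falls from 174.5 to 50.7 cfs over 4 intervals.
K = (Q₂/Q₁)^(1/4) = (50.7/174.5)^(1/4) = 0.734.

K ≈ 0.734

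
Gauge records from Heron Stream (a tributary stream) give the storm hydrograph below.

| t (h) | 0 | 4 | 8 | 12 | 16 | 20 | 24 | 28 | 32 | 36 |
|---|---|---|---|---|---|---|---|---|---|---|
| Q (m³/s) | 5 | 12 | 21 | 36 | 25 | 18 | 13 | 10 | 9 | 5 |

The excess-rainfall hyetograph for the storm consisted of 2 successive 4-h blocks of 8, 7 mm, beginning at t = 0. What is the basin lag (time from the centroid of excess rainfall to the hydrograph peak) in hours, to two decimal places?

t_L ≈ 8.13 h

Centroid of excess rainfall: t_c = Σ P_i·t̄_i / ΣP_i = 3.8667 h (block centres at 2, 6 h).
Hydrograph peak occurs at t = 12 h, so basin lag t_L = 12 − 3.8667 = 8.13 h.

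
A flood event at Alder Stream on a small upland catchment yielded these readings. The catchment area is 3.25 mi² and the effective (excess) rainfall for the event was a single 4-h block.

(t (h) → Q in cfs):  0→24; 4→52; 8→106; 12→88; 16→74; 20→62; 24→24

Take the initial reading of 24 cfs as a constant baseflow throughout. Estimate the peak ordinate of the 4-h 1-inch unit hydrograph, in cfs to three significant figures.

Direct runoff: 0.0, 28.0, 82.0, 64.0, 50.0, 38.0, 0.0 cfs; ΣQ_DR = 262.0 cfs, peak = 82.0 cfs.
Runoff depth d = ΣQ_DR·Δt / A = 262.0 × 14400 / (3.25 mi²) = 0.4997 in.
The 1-inch UH is the DRH scaled by (1 in)/d, so U_p = 82.0 × 1/0.4997 = 164 cfs.

U_p ≈ 164 cfs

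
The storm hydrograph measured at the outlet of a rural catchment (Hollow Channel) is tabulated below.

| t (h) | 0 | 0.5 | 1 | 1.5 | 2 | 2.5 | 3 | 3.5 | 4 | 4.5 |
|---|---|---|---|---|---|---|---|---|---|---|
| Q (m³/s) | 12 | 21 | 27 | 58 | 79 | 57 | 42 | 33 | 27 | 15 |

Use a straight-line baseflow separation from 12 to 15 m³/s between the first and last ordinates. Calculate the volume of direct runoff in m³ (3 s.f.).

V ≈ 4.25 × 10^5 m³

Direct-runoff ordinates (Q − Q_b): 0.00, 8.67, 14.33, 45.00, 65.67, 43.33, 28.00, 18.67, 12.33, 0.00 m³/s.
ΣQ_DR = 236.0 m³/s.
With Δt = 0.5 h = 1800 s, V = ΣQ_DR · Δt = 236.0 × 1800 = 4.25 × 10^5 m³.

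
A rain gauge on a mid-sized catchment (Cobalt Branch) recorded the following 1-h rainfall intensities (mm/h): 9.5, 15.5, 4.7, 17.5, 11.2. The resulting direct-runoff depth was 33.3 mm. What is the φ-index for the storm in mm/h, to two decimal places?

Only the 4 blocks with intensity above φ contribute runoff: 9.5, 15.5, 17.5, 11.2 mm/h.
Σ(I−φ)·Δt = d  ⇒  (9.5+15.5+17.5+11.2 − 4φ)·1 = 33.3
φ = (53.70 − 33.3/1) / 4 = 5.10 mm/h.

φ ≈ 5.10 mm/h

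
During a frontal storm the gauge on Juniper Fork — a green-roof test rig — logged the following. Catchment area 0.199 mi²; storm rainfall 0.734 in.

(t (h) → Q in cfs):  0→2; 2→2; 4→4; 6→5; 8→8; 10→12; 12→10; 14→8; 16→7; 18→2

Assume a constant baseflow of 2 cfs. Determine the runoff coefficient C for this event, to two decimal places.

ΣQ_DR = 40.00 cfs; V = ΣQ_DR·Δt = 2.880 × 10^5 ft³.
Runoff depth d = V / A = 0.6229 in.
C = d / P = 0.6229 / 0.734 = 0.85.

C ≈ 0.85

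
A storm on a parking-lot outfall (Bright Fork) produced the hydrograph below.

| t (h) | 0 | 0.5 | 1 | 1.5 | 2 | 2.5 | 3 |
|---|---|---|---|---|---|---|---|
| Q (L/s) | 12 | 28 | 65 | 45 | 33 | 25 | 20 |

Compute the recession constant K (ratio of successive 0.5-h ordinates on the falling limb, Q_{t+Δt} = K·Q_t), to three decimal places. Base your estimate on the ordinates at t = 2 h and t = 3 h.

K ≈ 0.778

Using the recession-limb readings at t = 2 h and t = 3 h: Q falls from 33 to 20 L/s over 2 intervals.
K = (Q₂/Q₁)^(1/2) = (20/33)^(1/2) = 0.778.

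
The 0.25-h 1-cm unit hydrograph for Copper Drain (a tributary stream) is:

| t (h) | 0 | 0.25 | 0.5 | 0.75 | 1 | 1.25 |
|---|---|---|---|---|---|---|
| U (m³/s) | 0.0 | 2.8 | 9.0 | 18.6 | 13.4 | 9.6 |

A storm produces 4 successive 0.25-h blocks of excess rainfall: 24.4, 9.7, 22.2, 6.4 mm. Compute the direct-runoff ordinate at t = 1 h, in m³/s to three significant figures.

Q ≈ 72.5 m³/s

By discrete convolution, Q_j = Σ (P_i / 10 mm) · U_{j−i}.
At t = 1 h (j=4): Q = (24.4/10)·13.4 + (9.7/10)·18.6 + (22.2/10)·9.0 + (6.4/10)·2.8 = 72.5 m³/s.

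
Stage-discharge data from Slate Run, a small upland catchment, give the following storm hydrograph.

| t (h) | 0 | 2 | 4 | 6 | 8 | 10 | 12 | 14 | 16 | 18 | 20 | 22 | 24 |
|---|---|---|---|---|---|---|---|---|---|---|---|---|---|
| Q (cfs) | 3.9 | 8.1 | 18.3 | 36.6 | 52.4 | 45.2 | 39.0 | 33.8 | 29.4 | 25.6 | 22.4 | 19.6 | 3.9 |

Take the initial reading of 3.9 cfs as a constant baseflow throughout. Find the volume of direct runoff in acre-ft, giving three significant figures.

Direct-runoff ordinates (Q − Q_b): 0.0, 4.2, 14.4, 32.7, 48.5, 41.3, 35.1, 29.9, 25.5, 21.7, 18.5, 15.7, 0.0 cfs.
ΣQ_DR = 287.5 cfs.
With Δt = 2 h = 7200 s, V = ΣQ_DR · Δt = 287.5 × 7200 = 2.07 × 10^6 ft³ = 47.5 acre-ft.

V ≈ 47.5 acre-ft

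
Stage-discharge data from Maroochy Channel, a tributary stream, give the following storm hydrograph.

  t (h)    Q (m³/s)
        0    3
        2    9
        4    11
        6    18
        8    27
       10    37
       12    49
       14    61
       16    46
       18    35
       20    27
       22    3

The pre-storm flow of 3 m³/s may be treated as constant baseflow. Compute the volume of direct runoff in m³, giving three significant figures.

V ≈ 2.09 × 10^6 m³

Direct-runoff ordinates (Q − Q_b): 0.0, 6.0, 8.0, 15.0, 24.0, 34.0, 46.0, 58.0, 43.0, 32.0, 24.0, 0.0 m³/s.
ΣQ_DR = 290.0 m³/s.
With Δt = 2 h = 7200 s, V = ΣQ_DR · Δt = 290.0 × 7200 = 2.09 × 10^6 m³.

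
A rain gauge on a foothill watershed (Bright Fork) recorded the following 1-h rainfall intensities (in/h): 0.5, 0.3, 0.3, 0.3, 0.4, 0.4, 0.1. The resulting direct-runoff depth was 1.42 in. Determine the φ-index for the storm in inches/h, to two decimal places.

φ ≈ 0.13 in/h

Only the 6 blocks with intensity above φ contribute runoff: 0.5, 0.3, 0.3, 0.3, 0.4, 0.4 in/h.
Σ(I−φ)·Δt = d  ⇒  (0.5+0.3+0.3+0.3+0.4+0.4 − 6φ)·1 = 1.42
φ = (2.200 − 1.42/1) / 6 = 0.13 in/h.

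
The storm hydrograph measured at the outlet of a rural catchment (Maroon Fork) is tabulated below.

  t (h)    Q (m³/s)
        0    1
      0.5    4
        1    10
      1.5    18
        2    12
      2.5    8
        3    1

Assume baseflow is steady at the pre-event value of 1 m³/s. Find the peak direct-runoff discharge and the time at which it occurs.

Q_p = 17.0 m³/s at t = 1.5 h

Subtracting baseflow gives direct-runoff ordinates: 0.0, 3.0, 9.0, 17.0, 11.0, 7.0, 0.0 m³/s.
The maximum is 17.0 m³/s, occurring at the reading for t = 1.5 h.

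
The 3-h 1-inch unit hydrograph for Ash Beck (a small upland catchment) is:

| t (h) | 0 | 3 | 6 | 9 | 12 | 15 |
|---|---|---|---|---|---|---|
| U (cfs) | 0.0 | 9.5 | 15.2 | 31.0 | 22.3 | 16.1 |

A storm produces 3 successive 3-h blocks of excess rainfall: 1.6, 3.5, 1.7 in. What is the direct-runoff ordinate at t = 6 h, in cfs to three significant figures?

By discrete convolution, Q_j = Σ (P_i / 1 in) · U_{j−i}.
At t = 6 h (j=2): Q = (1.6/1)·15.2 + (3.5/1)·9.5 + (1.7/1)·0.0 = 57.6 cfs.

Q ≈ 57.6 cfs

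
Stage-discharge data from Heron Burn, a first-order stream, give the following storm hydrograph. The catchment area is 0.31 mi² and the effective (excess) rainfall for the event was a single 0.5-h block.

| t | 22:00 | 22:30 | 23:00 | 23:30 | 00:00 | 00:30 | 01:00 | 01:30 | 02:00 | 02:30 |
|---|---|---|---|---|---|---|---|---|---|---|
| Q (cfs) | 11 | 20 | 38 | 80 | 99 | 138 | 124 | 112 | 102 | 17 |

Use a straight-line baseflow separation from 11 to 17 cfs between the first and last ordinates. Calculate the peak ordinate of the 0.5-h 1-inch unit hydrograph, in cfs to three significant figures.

Direct runoff: 0.00, 8.33, 25.67, 67.00, 85.33, 123.67, 109.00, 96.33, 85.67, 0.00 cfs; ΣQ_DR = 601.0 cfs, peak = 123.67 cfs.
Runoff depth d = ΣQ_DR·Δt / A = 601.0 × 1800 / (0.31 mi²) = 1.502 in.
The 1-inch UH is the DRH scaled by (1 in)/d, so U_p = 123.67 × 1/1.502 = 82.3 cfs.

U_p ≈ 82.3 cfs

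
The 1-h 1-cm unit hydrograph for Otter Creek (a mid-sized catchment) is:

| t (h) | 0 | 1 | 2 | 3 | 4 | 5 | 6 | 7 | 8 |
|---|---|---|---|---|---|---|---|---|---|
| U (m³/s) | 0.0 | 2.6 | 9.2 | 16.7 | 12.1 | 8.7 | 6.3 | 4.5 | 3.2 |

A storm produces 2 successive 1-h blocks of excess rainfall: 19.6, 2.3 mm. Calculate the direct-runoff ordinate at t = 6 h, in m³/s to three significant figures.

Q ≈ 14.3 m³/s

By discrete convolution, Q_j = Σ (P_i / 10 mm) · U_{j−i}.
At t = 6 h (j=6): Q = (19.6/10)·6.3 + (2.3/10)·8.7 = 14.3 m³/s.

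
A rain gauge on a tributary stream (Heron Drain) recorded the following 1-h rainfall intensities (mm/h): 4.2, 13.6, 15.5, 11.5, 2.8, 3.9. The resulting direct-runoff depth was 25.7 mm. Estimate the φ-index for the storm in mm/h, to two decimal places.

φ ≈ 4.97 mm/h

Only the 3 blocks with intensity above φ contribute runoff: 13.6, 15.5, 11.5 mm/h.
Σ(I−φ)·Δt = d  ⇒  (13.6+15.5+11.5 − 3φ)·1 = 25.7
φ = (40.60 − 25.7/1) / 3 = 4.97 mm/h.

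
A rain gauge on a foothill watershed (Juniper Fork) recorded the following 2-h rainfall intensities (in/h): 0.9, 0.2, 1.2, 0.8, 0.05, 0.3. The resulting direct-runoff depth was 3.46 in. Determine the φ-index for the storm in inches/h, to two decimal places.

φ ≈ 0.39 in/h

Only the 3 blocks with intensity above φ contribute runoff: 0.9, 1.2, 0.8 in/h.
Σ(I−φ)·Δt = d  ⇒  (0.9+1.2+0.8 − 3φ)·2 = 3.46
φ = (2.900 − 3.46/2) / 3 = 0.39 in/h.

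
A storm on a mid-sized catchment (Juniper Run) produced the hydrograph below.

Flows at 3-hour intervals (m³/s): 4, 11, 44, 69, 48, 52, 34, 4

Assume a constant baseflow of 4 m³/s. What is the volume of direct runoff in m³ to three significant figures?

V ≈ 2.53 × 10^6 m³

Direct-runoff ordinates (Q − Q_b): 0.0, 7.0, 40.0, 65.0, 44.0, 48.0, 30.0, 0.0 m³/s.
ΣQ_DR = 234.0 m³/s.
With Δt = 3 h = 10800 s, V = ΣQ_DR · Δt = 234.0 × 10800 = 2.53 × 10^6 m³.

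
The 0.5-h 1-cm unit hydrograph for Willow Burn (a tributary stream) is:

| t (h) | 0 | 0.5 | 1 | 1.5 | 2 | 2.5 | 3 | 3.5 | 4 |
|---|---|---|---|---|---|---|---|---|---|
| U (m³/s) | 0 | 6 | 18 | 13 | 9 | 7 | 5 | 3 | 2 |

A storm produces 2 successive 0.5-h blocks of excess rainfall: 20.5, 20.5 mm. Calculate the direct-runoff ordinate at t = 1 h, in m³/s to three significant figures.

Q ≈ 49.2 m³/s

By discrete convolution, Q_j = Σ (P_i / 10 mm) · U_{j−i}.
At t = 1 h (j=2): Q = (20.5/10)·18 + (20.5/10)·6 = 49.2 m³/s.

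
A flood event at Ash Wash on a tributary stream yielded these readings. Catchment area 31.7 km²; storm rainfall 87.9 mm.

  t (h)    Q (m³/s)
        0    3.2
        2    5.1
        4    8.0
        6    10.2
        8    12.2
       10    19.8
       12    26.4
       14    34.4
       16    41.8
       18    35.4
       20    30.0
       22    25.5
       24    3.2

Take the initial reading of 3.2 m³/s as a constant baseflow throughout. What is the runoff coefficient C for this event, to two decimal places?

ΣQ_DR = 213.6 m³/s; V = ΣQ_DR·Δt = 1.538 × 10^6 m³.
Runoff depth d = V / A = 48.51 mm.
C = d / P = 48.51 / 87.9 = 0.55.

C ≈ 0.55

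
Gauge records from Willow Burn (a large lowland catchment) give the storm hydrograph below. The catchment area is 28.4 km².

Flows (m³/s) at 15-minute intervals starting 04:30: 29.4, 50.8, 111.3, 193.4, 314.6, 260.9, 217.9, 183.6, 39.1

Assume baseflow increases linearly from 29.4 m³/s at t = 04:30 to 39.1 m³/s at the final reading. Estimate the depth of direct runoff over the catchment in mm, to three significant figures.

d ≈ 34.6 mm

Direct runoff: 0.00, 20.19, 79.47, 160.36, 280.35, 225.44, 181.22, 145.71, 0.00 m³/s; ΣQ_DR = 1093 m³/s.
V = ΣQ_DR · Δt = 1093 × 900 s = 9.835 × 10^5 m³.
Over A = 28.4 km², depth = V / A = 34.6 mm.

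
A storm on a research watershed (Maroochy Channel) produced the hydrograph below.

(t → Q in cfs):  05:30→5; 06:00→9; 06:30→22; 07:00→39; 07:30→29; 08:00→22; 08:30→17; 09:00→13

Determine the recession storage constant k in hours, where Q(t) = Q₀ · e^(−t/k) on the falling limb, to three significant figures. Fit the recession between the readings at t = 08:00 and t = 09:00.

k ≈ 1.90 h

On the falling limb, Q drops from 22 to 13 cfs between t = 08:00 and t = 09:00 (Δt = 1 h).
k = −Δt / ln(Q₂/Q₁) = −1 / ln(13/22) = 1.90 h.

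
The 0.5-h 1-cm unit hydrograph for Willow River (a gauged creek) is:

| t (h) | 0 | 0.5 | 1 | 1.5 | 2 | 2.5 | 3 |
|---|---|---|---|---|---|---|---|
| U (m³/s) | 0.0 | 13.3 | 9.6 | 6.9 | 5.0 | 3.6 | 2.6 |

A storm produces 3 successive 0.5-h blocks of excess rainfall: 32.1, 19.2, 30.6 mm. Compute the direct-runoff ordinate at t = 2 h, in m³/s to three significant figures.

Q ≈ 58.7 m³/s

By discrete convolution, Q_j = Σ (P_i / 10 mm) · U_{j−i}.
At t = 2 h (j=4): Q = (32.1/10)·5.0 + (19.2/10)·6.9 + (30.6/10)·9.6 = 58.7 m³/s.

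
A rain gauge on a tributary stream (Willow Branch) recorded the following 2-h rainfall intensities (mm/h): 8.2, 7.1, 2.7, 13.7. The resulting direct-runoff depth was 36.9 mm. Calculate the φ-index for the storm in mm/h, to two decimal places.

Only the 3 blocks with intensity above φ contribute runoff: 8.2, 7.1, 13.7 mm/h.
Σ(I−φ)·Δt = d  ⇒  (8.2+7.1+13.7 − 3φ)·2 = 36.9
φ = (29.00 − 36.9/2) / 3 = 3.52 mm/h.

φ ≈ 3.52 mm/h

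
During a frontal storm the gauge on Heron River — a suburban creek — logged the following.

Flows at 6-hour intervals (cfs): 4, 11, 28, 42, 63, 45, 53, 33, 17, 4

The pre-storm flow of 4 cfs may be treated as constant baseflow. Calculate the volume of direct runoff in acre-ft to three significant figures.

V ≈ 129 acre-ft

Direct-runoff ordinates (Q − Q_b): 0.0, 7.0, 24.0, 38.0, 59.0, 41.0, 49.0, 29.0, 13.0, 0.0 cfs.
ΣQ_DR = 260.0 cfs.
With Δt = 6 h = 21600 s, V = ΣQ_DR · Δt = 260.0 × 21600 = 5.62 × 10^6 ft³ = 129 acre-ft.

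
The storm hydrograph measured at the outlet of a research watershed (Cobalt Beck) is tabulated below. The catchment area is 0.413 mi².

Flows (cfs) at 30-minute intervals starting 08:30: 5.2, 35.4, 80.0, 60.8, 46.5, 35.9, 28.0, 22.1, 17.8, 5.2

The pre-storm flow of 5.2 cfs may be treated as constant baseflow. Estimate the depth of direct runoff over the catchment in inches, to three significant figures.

d ≈ 0.534 in

Direct runoff: 0.0, 30.2, 74.8, 55.6, 41.3, 30.7, 22.8, 16.9, 12.6, 0.0 cfs; ΣQ_DR = 284.9 cfs.
V = ΣQ_DR · Δt = 284.9 × 1800 s = 5.128 × 10^5 ft³.
Over A = 0.413 mi², depth = V / A = 0.534 in.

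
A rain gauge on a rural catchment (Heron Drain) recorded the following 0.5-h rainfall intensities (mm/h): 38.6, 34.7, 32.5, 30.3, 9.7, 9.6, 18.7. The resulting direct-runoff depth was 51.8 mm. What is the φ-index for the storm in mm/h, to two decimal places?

φ ≈ 10.24 mm/h

Only the 5 blocks with intensity above φ contribute runoff: 38.6, 34.7, 32.5, 30.3, 18.7 mm/h.
Σ(I−φ)·Δt = d  ⇒  (38.6+34.7+32.5+30.3+18.7 − 5φ)·0.5 = 51.8
φ = (154.8 − 51.8/0.5) / 5 = 10.24 mm/h.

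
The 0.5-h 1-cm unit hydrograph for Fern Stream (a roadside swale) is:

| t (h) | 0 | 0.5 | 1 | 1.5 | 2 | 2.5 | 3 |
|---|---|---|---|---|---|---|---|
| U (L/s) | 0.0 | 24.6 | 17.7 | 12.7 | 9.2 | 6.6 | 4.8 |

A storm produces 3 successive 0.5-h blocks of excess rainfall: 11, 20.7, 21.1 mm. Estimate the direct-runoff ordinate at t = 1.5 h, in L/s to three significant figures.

Q ≈ 103 L/s

By discrete convolution, Q_j = Σ (P_i / 10 mm) · U_{j−i}.
At t = 1.5 h (j=3): Q = (11/10)·12.7 + (20.7/10)·17.7 + (21.1/10)·24.6 = 103 L/s.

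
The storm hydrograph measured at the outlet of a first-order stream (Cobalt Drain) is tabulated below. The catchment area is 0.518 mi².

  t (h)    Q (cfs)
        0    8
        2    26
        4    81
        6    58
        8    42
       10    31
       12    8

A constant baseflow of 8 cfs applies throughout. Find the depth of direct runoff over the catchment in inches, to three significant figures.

d ≈ 1.18 in

Direct runoff: 0.0, 18.0, 73.0, 50.0, 34.0, 23.0, 0.0 cfs; ΣQ_DR = 198.0 cfs.
V = ΣQ_DR · Δt = 198.0 × 7200 s = 1.426 × 10^6 ft³.
Over A = 0.518 mi², depth = V / A = 1.18 in.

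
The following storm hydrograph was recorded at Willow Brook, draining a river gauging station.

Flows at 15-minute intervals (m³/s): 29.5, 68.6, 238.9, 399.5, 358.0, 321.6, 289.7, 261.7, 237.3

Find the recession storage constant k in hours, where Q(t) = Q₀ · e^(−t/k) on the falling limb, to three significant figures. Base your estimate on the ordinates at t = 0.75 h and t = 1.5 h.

On the falling limb, Q drops from 399.5 to 289.7 m³/s between t = 0.75 h and t = 1.5 h (Δt = 0.75 h).
k = −Δt / ln(Q₂/Q₁) = −0.75 / ln(289.7/399.5) = 2.33 h.

k ≈ 2.33 h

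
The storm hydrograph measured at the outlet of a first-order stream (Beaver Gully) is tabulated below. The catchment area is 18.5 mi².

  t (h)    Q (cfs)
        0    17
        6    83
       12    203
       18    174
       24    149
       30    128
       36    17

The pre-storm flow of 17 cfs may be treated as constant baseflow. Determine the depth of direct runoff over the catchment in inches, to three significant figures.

d ≈ 0.328 in

Direct runoff: 0.0, 66.0, 186.0, 157.0, 132.0, 111.0, 0.0 cfs; ΣQ_DR = 652.0 cfs.
V = ΣQ_DR · Δt = 652.0 × 21600 s = 1.408 × 10^7 ft³.
Over A = 18.5 mi², depth = V / A = 0.328 in.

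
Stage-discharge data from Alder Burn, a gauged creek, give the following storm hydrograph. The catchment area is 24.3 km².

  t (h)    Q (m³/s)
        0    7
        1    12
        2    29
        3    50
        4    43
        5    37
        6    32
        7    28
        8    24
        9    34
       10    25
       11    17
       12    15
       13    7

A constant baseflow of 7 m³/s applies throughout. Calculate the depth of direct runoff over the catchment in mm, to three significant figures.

Direct runoff: 0.0, 5.0, 22.0, 43.0, 36.0, 30.0, 25.0, 21.0, 17.0, 27.0, 18.0, 10.0, 8.0, 0.0 m³/s; ΣQ_DR = 262.0 m³/s.
V = ΣQ_DR · Δt = 262.0 × 3600 s = 9.432 × 10^5 m³.
Over A = 24.3 km², depth = V / A = 38.8 mm.

d ≈ 38.8 mm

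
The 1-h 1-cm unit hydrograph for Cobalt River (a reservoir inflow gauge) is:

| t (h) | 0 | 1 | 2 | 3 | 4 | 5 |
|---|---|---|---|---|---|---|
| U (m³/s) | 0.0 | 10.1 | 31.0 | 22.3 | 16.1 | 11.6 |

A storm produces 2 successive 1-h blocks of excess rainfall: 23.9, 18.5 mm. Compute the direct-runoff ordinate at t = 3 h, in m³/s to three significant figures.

Q ≈ 111 m³/s

By discrete convolution, Q_j = Σ (P_i / 10 mm) · U_{j−i}.
At t = 3 h (j=3): Q = (23.9/10)·22.3 + (18.5/10)·31.0 = 111 m³/s.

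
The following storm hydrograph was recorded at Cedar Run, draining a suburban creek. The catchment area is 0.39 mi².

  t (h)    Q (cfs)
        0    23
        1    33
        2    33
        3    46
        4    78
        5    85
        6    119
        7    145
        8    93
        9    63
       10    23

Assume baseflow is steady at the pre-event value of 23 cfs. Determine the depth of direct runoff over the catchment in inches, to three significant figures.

Direct runoff: 0.0, 10.0, 10.0, 23.0, 55.0, 62.0, 96.0, 122.0, 70.0, 40.0, 0.0 cfs; ΣQ_DR = 488.0 cfs.
V = ΣQ_DR · Δt = 488.0 × 3600 s = 1.757 × 10^6 ft³.
Over A = 0.39 mi², depth = V / A = 1.94 in.

d ≈ 1.94 in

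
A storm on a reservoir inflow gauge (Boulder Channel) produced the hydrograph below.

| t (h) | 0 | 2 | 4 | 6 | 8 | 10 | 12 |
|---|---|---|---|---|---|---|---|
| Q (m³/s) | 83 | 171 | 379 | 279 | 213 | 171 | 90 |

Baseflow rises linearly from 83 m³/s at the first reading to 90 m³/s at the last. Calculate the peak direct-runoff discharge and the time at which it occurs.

Q_p = 293.67 m³/s at t = 4 h

Subtracting baseflow gives direct-runoff ordinates: 0.00, 86.83, 293.67, 192.50, 125.33, 82.17, 0.00 m³/s.
The maximum is 293.67 m³/s, occurring at the reading for t = 4 h.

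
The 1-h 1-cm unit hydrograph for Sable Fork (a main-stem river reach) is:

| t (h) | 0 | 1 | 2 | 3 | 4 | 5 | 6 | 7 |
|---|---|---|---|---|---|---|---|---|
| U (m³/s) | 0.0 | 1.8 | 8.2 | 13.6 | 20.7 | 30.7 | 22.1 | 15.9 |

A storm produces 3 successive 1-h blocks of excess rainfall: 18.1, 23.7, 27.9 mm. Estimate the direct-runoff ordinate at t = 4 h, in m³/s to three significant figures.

Q ≈ 92.6 m³/s

By discrete convolution, Q_j = Σ (P_i / 10 mm) · U_{j−i}.
At t = 4 h (j=4): Q = (18.1/10)·20.7 + (23.7/10)·13.6 + (27.9/10)·8.2 = 92.6 m³/s.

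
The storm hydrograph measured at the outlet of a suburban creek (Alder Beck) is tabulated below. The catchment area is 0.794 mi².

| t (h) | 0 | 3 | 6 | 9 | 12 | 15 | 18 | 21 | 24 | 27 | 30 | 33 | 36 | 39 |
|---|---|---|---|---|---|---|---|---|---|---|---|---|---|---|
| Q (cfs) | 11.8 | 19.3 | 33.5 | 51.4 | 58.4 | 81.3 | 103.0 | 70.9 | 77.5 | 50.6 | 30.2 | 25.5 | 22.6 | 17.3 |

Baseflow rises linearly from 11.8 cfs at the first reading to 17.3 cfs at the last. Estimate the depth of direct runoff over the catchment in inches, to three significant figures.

Direct runoff: 0.00, 7.08, 20.85, 38.33, 44.91, 67.38, 88.66, 56.14, 62.32, 34.99, 14.17, 9.05, 5.72, 0.00 cfs; ΣQ_DR = 449.6 cfs.
V = ΣQ_DR · Δt = 449.6 × 10800 s = 4.856 × 10^6 ft³.
Over A = 0.794 mi², depth = V / A = 2.63 in.

d ≈ 2.63 in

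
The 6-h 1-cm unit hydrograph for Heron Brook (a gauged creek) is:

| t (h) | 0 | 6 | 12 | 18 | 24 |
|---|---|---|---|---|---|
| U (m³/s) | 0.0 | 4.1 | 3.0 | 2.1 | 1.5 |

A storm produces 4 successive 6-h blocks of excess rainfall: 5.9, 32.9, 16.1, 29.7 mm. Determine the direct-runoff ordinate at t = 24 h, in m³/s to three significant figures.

Q ≈ 24.8 m³/s

By discrete convolution, Q_j = Σ (P_i / 10 mm) · U_{j−i}.
At t = 24 h (j=4): Q = (5.9/10)·1.5 + (32.9/10)·2.1 + (16.1/10)·3.0 + (29.7/10)·4.1 = 24.8 m³/s.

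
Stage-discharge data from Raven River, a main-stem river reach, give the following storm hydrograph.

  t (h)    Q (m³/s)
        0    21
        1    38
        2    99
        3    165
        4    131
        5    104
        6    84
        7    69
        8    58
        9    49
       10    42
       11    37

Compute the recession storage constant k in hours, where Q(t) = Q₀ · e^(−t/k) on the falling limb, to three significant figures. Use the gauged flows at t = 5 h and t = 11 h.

On the falling limb, Q drops from 104 to 37 m³/s between t = 5 h and t = 11 h (Δt = 6 h).
k = −Δt / ln(Q₂/Q₁) = −6 / ln(37/104) = 5.81 h.

k ≈ 5.81 h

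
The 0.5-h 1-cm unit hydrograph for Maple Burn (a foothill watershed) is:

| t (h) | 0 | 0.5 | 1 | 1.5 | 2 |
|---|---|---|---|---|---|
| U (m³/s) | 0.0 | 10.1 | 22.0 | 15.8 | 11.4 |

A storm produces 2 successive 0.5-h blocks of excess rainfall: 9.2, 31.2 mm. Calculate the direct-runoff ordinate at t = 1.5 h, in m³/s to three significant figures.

Q ≈ 83.2 m³/s

By discrete convolution, Q_j = Σ (P_i / 10 mm) · U_{j−i}.
At t = 1.5 h (j=3): Q = (9.2/10)·15.8 + (31.2/10)·22.0 = 83.2 m³/s.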